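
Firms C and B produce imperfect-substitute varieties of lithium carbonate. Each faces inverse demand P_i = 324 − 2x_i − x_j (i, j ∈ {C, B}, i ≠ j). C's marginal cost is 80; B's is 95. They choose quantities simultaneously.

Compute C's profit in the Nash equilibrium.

4960.08

Firm C's profit: π = x_C(324 − 2x_C − x_B) − 80x_C.
∂π/∂x_C = 244 − 4x_C − x_B = 0 ⇒ x_C = 61 − 0.25x_B.
Similarly x_B = 57.25 − 0.25x_C.
Solving the two reaction functions simultaneously: (1 − (−0.25)(−0.25))x_C = 61 − 0.25·57.25, so 0.9375x_C = 46.6875 and x_C = 49.8.
Then x_B = 57.25 − 0.25·49.8 = 44.8.
P_C = 324 − 2·49.8 − 44.8 = 179.6.
Profit = (179.6 − 80)·49.8 = 4960.08.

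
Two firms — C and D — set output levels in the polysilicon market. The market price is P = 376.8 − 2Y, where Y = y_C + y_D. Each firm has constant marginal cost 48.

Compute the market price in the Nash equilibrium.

Firm C's profit: π = y_C(376.8 − 2(y_C + y_D)) − 48y_C.
∂π/∂y_C = 328.8 − 4y_C − 2y_D = 0, so y_C = 82.2 − 0.5y_D.
By symmetry y_D = y_C; substituting into the reaction function, 1.5y_C = 82.2 and y_C = 54.8.
Equilibrium price: P = 376.8 − 2·109.6 = 157.6.

157.6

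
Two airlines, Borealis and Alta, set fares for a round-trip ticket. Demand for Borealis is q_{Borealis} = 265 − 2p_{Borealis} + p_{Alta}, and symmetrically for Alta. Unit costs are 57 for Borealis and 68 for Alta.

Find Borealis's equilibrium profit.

Borealis's profit: π = (p_{Borealis} − 57)(265 − 2p_{Borealis} + p_{Alta}).
∂π/∂p_{Borealis} = 379 − 4p_{Borealis} + p_{Alta} = 0 ⇒ p_{Borealis} = 94.75 + 0.25p_{Alta}.
Similarly p_{Alta} = 100.25 + 0.25p_{Borealis}.
Plugging p_{Alta} into Borealis's best response: p_{Borealis} = 94.75 + 0.25(100.25 + 0.25p_{Borealis}) ⇒ 0.9375p_{Borealis} = 119.8125, so p_{Borealis} = 127.8.
Then p_{Alta} = 100.25 + 0.25·127.8 = 132.2.
q_{Borealis} = 265 − 2·127.8 + 132.2 = 141.6.
Profit = (127.8 − 57)·141.6 = 10025.28.

10025.28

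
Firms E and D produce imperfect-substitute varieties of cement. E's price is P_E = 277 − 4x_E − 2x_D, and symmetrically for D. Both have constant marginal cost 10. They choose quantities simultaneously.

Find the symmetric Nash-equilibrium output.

Firm E's profit: π = x_E(277 − 4x_E − 2x_D) − 10x_E.
∂π/∂x_E = 267 − 8x_E − 2x_D = 0 ⇒ x_E = 33.375 − 0.25x_D.
The game is symmetric, so in equilibrium x_D = x_E: the reaction function gives 1.25x_E = 33.375, hence x_E = 26.7.

26.7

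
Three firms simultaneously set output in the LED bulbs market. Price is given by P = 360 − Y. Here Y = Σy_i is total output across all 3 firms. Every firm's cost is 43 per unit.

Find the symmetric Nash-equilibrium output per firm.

79.25

A representative firm's profit is π_i = y_i(360 − Y) − 43y_i, with Y = y_i + Σ_{j≠i} y_j.
First-order condition: 317 − 2y_i − Σ_{j≠i} y_j = 0.
Imposing symmetry (y_j = y for all j) turns Σ_{j≠i} y_j into 2y, so 317 = 4y and y = 79.25.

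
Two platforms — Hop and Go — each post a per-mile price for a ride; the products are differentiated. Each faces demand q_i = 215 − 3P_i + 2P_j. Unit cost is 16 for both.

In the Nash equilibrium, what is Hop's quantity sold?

Hop's profit: π = (P_{Hop} − 16)(215 − 3P_{Hop} + 2P_{Go}).
∂π/∂P_{Hop} = 263 − 6P_{Hop} + 2P_{Go} = 0 ⇒ P_{Hop} = 263/6 + (1/3)P_{Go}.
Setting P_{Hop} = P_{Go} in the reaction function: P_{Hop} = 263/6 + (1/3)P_{Hop}, so P_{Hop} = (263/6) / (2/3) = 65.75.
q_{Hop} = 215 − 3·65.75 + 2·65.75 = 149.25.

149.25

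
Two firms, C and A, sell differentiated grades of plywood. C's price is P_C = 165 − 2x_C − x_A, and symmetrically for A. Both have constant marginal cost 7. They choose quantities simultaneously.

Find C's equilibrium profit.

1997.12

Firm C's profit: π = x_C(165 − 2x_C − x_A) − 7x_C.
∂π/∂x_C = 158 − 4x_C − x_A = 0 ⇒ x_C = 39.5 − 0.25x_A.
Setting x_C = x_A in the reaction function: x_C = 39.5 − 0.25x_C, so x_C = 39.5 / 1.25 = 31.6.
P_C = 165 − 2·31.6 − 31.6 = 70.2.
Profit = (70.2 − 7)·31.6 = 1997.12.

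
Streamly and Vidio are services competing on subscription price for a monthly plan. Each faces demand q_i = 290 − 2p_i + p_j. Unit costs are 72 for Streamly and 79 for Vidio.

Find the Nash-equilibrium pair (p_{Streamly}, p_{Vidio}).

Streamly's profit: π = (p_{Streamly} − 72)(290 − 2p_{Streamly} + p_{Vidio}).
∂π/∂p_{Streamly} = 434 − 4p_{Streamly} + p_{Vidio} = 0 ⇒ p_{Streamly} = 108.5 + 0.25p_{Vidio}.
Similarly p_{Vidio} = 112 + 0.25p_{Streamly}.
Plugging p_{Vidio} into Streamly's best response: p_{Streamly} = 108.5 + 0.25(112 + 0.25p_{Streamly}) ⇒ 0.9375p_{Streamly} = 136.5, so p_{Streamly} = 145.6.
Then p_{Vidio} = 112 + 0.25·145.6 = 148.4.

145.6, 148.4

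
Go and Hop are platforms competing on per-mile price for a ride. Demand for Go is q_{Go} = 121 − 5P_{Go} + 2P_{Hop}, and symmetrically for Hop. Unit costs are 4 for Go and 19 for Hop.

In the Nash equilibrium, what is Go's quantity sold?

Go's profit: π = (P_{Go} − 4)(121 − 5P_{Go} + 2P_{Hop}).
∂π/∂P_{Go} = 141 − 10P_{Go} + 2P_{Hop} = 0 ⇒ P_{Go} = 14.1 + 0.2P_{Hop}.
Similarly P_{Hop} = 21.6 + 0.2P_{Go}.
Substituting the second reaction function into the first: P_{Go} = 14.1 + 0.2(21.6 + 0.2P_{Go}), which gives 0.96P_{Go} = 18.42 ⇒ P_{Go} = 19.1875.
Then P_{Hop} = 21.6 + 0.2·19.1875 = 25.4375.
q_{Go} = 121 − 5·19.1875 + 2·25.4375 = 75.9375.

75.9375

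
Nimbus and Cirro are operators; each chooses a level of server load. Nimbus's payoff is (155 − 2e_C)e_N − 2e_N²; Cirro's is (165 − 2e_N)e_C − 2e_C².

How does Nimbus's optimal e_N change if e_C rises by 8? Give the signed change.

-4

Expanding Nimbus's payoff: 155e_N − 2e_Ce_N − 2e_N².
∂π/∂e_N = 155 − 2e_C − 4e_N = 0, so e_N = 38.75 − 0.5e_C.
The reaction-function slope is −0.5, so an 8-unit rise in e_C moves e_N by −0.5 × 8 = −4. Nimbus's best response falls — the actions are strategic substitutes.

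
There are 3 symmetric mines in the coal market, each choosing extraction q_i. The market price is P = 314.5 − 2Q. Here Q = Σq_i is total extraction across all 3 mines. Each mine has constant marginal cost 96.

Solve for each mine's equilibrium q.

27.3125

A representative mine's profit is π_i = q_i(314.5 − 2Q) − 96q_i, with Q = q_i + Σ_{j≠i} q_j.
First-order condition: 218.5 − 4q_i − 2Σ_{j≠i} q_j = 0.
Imposing symmetry (q_j = q for all j) turns Σ_{j≠i} q_j into 2q, so 218.5 = 8q and q = 27.3125.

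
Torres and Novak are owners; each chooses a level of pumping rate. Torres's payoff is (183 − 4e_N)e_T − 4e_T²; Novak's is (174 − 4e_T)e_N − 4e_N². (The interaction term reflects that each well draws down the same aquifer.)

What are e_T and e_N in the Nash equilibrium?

Expanding Torres's payoff: 183e_T − 4e_Ne_T − 4e_T².
∂π/∂e_T = 183 − 4e_N − 8e_T = 0, so e_T = 22.875 − 0.5e_N.
Likewise for Novak: e_N = 21.75 − 0.5e_T.
Plugging e_N into Torres's best response: e_T = 22.875 − 0.5(21.75 − 0.5e_T) ⇒ 0.75e_T = 12, so e_T = 16.
Then e_N = 21.75 − 0.5·16 = 13.75.

16, 13.75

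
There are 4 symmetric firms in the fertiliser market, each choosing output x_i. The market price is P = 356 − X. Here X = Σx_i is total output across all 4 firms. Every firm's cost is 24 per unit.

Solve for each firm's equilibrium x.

66.4

A representative firm's profit is π_i = x_i(356 − X) − 24x_i, with X = x_i + Σ_{j≠i} x_j.
First-order condition: 332 − 2x_i − Σ_{j≠i} x_j = 0.
With identical firms, set every x_j = x: then 332 − 2x − 3x = 0, i.e. x = 332/5 = 66.4.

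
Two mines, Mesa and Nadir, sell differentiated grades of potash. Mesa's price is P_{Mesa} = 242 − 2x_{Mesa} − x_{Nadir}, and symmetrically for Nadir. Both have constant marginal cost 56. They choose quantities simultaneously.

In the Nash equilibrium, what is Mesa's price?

Mine Mesa's profit: π = x_{Mesa}(242 − 2x_{Mesa} − x_{Nadir}) − 56x_{Mesa}.
∂π/∂x_{Mesa} = 186 − 4x_{Mesa} − x_{Nadir} = 0 ⇒ x_{Mesa} = 46.5 − 0.25x_{Nadir}.
The game is symmetric, so in equilibrium x_{Nadir} = x_{Mesa}: the reaction function gives 1.25x_{Mesa} = 46.5, hence x_{Mesa} = 37.2.
P_{Mesa} = 242 − 2·37.2 − 37.2 = 130.4.

130.4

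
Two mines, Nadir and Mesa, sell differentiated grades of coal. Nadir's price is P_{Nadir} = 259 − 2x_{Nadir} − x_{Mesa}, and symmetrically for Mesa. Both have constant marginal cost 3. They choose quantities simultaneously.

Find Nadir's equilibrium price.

Mine Nadir's profit: π = x_{Nadir}(259 − 2x_{Nadir} − x_{Mesa}) − 3x_{Nadir}.
∂π/∂x_{Nadir} = 256 − 4x_{Nadir} − x_{Mesa} = 0 ⇒ x_{Nadir} = 64 − 0.25x_{Mesa}.
The game is symmetric, so in equilibrium x_{Mesa} = x_{Nadir}: the reaction function gives 1.25x_{Nadir} = 64, hence x_{Nadir} = 51.2.
P_{Nadir} = 259 − 2·51.2 − 51.2 = 105.4.

105.4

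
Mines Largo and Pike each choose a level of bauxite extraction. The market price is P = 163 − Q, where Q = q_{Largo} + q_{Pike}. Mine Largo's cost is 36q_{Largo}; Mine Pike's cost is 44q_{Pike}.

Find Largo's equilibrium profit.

2025

Mine Largo's profit: π = q_{Largo}(163 − (q_{Largo} + q_{Pike})) − 36q_{Largo}.
∂π/∂q_{Largo} = 127 − 2q_{Largo} − q_{Pike} = 0, so q_{Largo} = 63.5 − 0.5q_{Pike}.
By the same steps for Pike: q_{Pike} = 59.5 − 0.5q_{Largo}.
Plugging q_{Pike} into Largo's best response: q_{Largo} = 63.5 − 0.5(59.5 − 0.5q_{Largo}) ⇒ 0.75q_{Largo} = 33.75, so q_{Largo} = 45.
Then q_{Pike} = 59.5 − 0.5·45 = 37.
Price P = 163 − 82 = 81.
Largo's profit: (81 − 36)·45 = 2025.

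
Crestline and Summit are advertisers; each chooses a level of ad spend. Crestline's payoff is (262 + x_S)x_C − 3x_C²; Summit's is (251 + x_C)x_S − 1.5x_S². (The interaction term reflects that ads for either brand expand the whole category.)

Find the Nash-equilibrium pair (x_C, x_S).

Expanding Crestline's payoff: 262x_C + x_Sx_C − 3x_C².
∂π/∂x_C = 262 + x_S − 6x_C = 0, so x_C = 131/3 + (1/6)x_S.
Likewise for Summit: x_S = 251/3 + (1/3)x_C.
Solving the two reaction functions simultaneously: (1 − (1/6)(1/3))x_C = 131/3 + (1/6)·(251/3), so (17/18)x_C = 1037/18 and x_C = 61.
Then x_S = 251/3 + (1/3)·61 = 104.

61, 104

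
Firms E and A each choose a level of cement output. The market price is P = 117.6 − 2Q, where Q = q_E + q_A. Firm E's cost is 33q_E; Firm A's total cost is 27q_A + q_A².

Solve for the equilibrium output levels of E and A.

16.32, 9.66

Firm E's profit: π = q_E(117.6 − 2(q_E + q_A)) − 33q_E.
∂π/∂q_E = 84.6 − 4q_E − 2q_A = 0, so q_E = 21.15 − 0.5q_A.
For A: ∂π/∂q_A = 90.6 − 6q_A − 2q_E = 0 ⇒ q_A = 15.1 − (1/3)q_E.
Substituting the second reaction function into the first: q_E = 21.15 − 0.5(15.1 − (1/3)q_E), which gives (5/6)q_E = 13.6 ⇒ q_E = 16.32.
Then q_A = 15.1 − (1/3)·16.32 = 9.66.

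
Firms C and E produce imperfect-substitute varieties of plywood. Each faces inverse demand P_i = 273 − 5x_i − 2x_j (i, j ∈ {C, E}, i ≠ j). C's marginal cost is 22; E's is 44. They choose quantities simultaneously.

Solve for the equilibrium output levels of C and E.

21.375, 18.625

Firm C's profit: π = x_C(273 − 5x_C − 2x_E) − 22x_C.
∂π/∂x_C = 251 − 10x_C − 2x_E = 0 ⇒ x_C = 25.1 − 0.2x_E.
Similarly x_E = 22.9 − 0.2x_C.
Solving the two reaction functions simultaneously: (1 − (−0.2)(−0.2))x_C = 25.1 − 0.2·22.9, so 0.96x_C = 20.52 and x_C = 21.375.
Then x_E = 22.9 − 0.2·21.375 = 18.625.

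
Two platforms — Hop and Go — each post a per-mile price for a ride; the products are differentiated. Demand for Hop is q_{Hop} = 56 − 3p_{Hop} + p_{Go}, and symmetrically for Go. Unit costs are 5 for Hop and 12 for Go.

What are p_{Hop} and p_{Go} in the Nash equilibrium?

Hop's profit: π = (p_{Hop} − 5)(56 − 3p_{Hop} + p_{Go}).
∂π/∂p_{Hop} = 71 − 6p_{Hop} + p_{Go} = 0 ⇒ p_{Hop} = 71/6 + (1/6)p_{Go}.
Similarly p_{Go} = 46/3 + (1/6)p_{Hop}.
Plugging p_{Go} into Hop's best response: p_{Hop} = 71/6 + (1/6)(46/3 + (1/6)p_{Hop}) ⇒ (35/36)p_{Hop} = 259/18, so p_{Hop} = 14.8.
Then p_{Go} = 46/3 + (1/6)·14.8 = 17.8.

14.8, 17.8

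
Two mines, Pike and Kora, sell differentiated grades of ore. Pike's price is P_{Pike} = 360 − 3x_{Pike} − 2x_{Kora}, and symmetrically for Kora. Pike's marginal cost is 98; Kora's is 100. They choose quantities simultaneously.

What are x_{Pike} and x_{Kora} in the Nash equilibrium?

Mine Pike's profit: π = x_{Pike}(360 − 3x_{Pike} − 2x_{Kora}) − 98x_{Pike}.
∂π/∂x_{Pike} = 262 − 6x_{Pike} − 2x_{Kora} = 0 ⇒ x_{Pike} = 131/3 − (1/3)x_{Kora}.
Similarly x_{Kora} = 130/3 − (1/3)x_{Pike}.
Solving the two reaction functions simultaneously: (1 − (−1/3)(−1/3))x_{Pike} = 131/3 − (1/3)·(130/3), so (8/9)x_{Pike} = 263/9 and x_{Pike} = 32.875.
Then x_{Kora} = 130/3 − (1/3)·32.875 = 32.375.

32.875, 32.375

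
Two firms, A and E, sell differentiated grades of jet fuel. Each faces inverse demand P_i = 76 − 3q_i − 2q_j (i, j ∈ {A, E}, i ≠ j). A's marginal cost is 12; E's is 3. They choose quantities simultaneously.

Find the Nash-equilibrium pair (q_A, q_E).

Firm A's profit: π = q_A(76 − 3q_A − 2q_E) − 12q_A.
∂π/∂q_A = 64 − 6q_A − 2q_E = 0 ⇒ q_A = 32/3 − (1/3)q_E.
Similarly q_E = 73/6 − (1/3)q_A.
Plugging q_E into A's best response: q_A = 32/3 − (1/3)(73/6 − (1/3)q_A) ⇒ (8/9)q_A = 119/18, so q_A = 7.4375.
Then q_E = 73/6 − (1/3)·7.4375 = 9.6875.

7.4375, 9.6875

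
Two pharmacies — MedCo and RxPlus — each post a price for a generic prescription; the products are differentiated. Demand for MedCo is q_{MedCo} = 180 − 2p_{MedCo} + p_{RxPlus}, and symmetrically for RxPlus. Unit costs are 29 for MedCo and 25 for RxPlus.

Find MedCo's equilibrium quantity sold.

99.6

MedCo's profit: π = (p_{MedCo} − 29)(180 − 2p_{MedCo} + p_{RxPlus}).
∂π/∂p_{MedCo} = 238 − 4p_{MedCo} + p_{RxPlus} = 0 ⇒ p_{MedCo} = 59.5 + 0.25p_{RxPlus}.
Similarly p_{RxPlus} = 57.5 + 0.25p_{MedCo}.
Substituting the second reaction function into the first: p_{MedCo} = 59.5 + 0.25(57.5 + 0.25p_{MedCo}), which gives 0.9375p_{MedCo} = 73.875 ⇒ p_{MedCo} = 78.8.
Then p_{RxPlus} = 57.5 + 0.25·78.8 = 77.2.
q_{MedCo} = 180 − 2·78.8 + 77.2 = 99.6.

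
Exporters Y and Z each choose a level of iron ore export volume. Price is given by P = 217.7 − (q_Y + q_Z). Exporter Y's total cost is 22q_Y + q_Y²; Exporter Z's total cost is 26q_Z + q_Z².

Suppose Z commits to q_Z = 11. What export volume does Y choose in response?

Exporter Y's profit: π = q_Y(217.7 − (q_Y + q_Z)) − 22q_Y − q_Y².
∂π/∂q_Y = 195.7 − 4q_Y − q_Z = 0, so q_Y = 48.925 − 0.25q_Z.
At q_Z = 11: q_Y = 48.925 − 0.25·11 = 46.175.

46.175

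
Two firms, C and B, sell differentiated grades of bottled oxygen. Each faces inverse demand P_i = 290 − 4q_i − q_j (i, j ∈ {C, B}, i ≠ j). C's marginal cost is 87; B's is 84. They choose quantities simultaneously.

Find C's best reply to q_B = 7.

24.5

Firm C's profit: π = q_C(290 − 4q_C − q_B) − 87q_C.
∂π/∂q_C = 203 − 8q_C − q_B = 0 ⇒ q_C = 25.375 − 0.125q_B.
At q_B = 7: q_C = 25.375 − 0.125·7 = 24.5.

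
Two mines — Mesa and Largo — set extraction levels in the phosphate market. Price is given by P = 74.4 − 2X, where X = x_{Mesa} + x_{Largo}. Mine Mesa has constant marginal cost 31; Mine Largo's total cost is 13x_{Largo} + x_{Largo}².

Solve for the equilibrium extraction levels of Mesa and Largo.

6.88, 7.94

Mine Mesa's profit: π = x_{Mesa}(74.4 − 2(x_{Mesa} + x_{Largo})) − 31x_{Mesa}.
∂π/∂x_{Mesa} = 43.4 − 4x_{Mesa} − 2x_{Largo} = 0, so x_{Mesa} = 10.85 − 0.5x_{Largo}.
For Largo: ∂π/∂x_{Largo} = 61.4 − 6x_{Largo} − 2x_{Mesa} = 0 ⇒ x_{Largo} = 307/30 − (1/3)x_{Mesa}.
Substituting the second reaction function into the first: x_{Mesa} = 10.85 − 0.5(307/30 − (1/3)x_{Mesa}), which gives (5/6)x_{Mesa} = 86/15 ⇒ x_{Mesa} = 6.88.
Then x_{Largo} = 307/30 − (1/3)·6.88 = 7.94.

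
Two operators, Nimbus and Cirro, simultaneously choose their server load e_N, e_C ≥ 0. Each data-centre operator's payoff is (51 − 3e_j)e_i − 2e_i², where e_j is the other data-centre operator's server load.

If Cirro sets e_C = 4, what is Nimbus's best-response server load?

9.75

Nimbus's payoff is (51 − 3e_C)e_N − 2e_N².
∂π/∂e_N = 51 − 3e_C − 4e_N = 0, so e_N = 12.75 − 0.75e_C.
At e_C = 4: e_N = 12.75 − 0.75·4 = 9.75.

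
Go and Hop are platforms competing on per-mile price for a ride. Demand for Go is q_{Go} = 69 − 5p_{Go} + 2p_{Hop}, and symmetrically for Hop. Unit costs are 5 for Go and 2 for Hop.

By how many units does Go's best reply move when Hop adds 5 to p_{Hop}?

1

Go's profit: π = (p_{Go} − 5)(69 − 5p_{Go} + 2p_{Hop}).
∂π/∂p_{Go} = 94 − 10p_{Go} + 2p_{Hop} = 0 ⇒ p_{Go} = 9.4 + 0.2p_{Hop}.
The reaction-function slope is 0.2, so a 5-unit rise in p_{Hop} moves p_{Go} by 0.2 × 5 = 1. Go's best response rises — the actions are strategic complements.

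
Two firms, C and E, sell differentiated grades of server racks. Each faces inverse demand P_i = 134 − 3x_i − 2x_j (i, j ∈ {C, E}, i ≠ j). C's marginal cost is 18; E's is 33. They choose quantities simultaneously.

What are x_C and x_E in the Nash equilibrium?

Firm C's profit: π = x_C(134 − 3x_C − 2x_E) − 18x_C.
∂π/∂x_C = 116 − 6x_C − 2x_E = 0 ⇒ x_C = 58/3 − (1/3)x_E.
Similarly x_E = 101/6 − (1/3)x_C.
Plugging x_E into C's best response: x_C = 58/3 − (1/3)(101/6 − (1/3)x_C) ⇒ (8/9)x_C = 247/18, so x_C = 15.4375.
Then x_E = 101/6 − (1/3)·15.4375 = 11.6875.

15.4375, 11.6875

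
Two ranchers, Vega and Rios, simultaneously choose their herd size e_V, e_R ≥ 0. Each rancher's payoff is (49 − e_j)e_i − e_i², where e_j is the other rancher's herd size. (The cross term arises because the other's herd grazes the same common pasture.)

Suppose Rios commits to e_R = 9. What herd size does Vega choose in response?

20

Vega's payoff is (49 − e_R)e_V − e_V².
∂π/∂e_V = 49 − e_R − 2e_V = 0, so e_V = 24.5 − 0.5e_R.
At e_R = 9: e_V = 24.5 − 0.5·9 = 20.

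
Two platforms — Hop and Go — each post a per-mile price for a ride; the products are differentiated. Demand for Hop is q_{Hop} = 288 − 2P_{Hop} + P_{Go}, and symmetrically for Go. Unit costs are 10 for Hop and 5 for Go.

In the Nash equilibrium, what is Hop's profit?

16928

Hop's profit: π = (P_{Hop} − 10)(288 − 2P_{Hop} + P_{Go}).
∂π/∂P_{Hop} = 308 − 4P_{Hop} + P_{Go} = 0 ⇒ P_{Hop} = 77 + 0.25P_{Go}.
Similarly P_{Go} = 74.5 + 0.25P_{Hop}.
Plugging P_{Go} into Hop's best response: P_{Hop} = 77 + 0.25(74.5 + 0.25P_{Hop}) ⇒ 0.9375P_{Hop} = 95.625, so P_{Hop} = 102.
Then P_{Go} = 74.5 + 0.25·102 = 100.
q_{Hop} = 288 − 2·102 + 100 = 184.
Profit = (102 − 10)·184 = 16928.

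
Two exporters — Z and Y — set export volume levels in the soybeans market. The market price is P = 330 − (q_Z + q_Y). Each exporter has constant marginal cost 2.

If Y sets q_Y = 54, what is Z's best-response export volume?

Exporter Z's profit: π = q_Z(330 − (q_Z + q_Y)) − 2q_Z.
∂π/∂q_Z = 328 − 2q_Z − q_Y = 0, so q_Z = 164 − 0.5q_Y.
At q_Y = 54: q_Z = 164 − 0.5·54 = 137.

137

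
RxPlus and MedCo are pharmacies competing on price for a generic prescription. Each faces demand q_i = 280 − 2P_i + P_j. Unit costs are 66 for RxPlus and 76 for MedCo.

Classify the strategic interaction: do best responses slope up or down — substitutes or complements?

RxPlus's profit: π = (P_{RxPlus} − 66)(280 − 2P_{RxPlus} + P_{MedCo}).
∂π/∂P_{RxPlus} = 412 − 4P_{RxPlus} + P_{MedCo} = 0 ⇒ P_{RxPlus} = 103 + 0.25P_{MedCo}.
The best-response slope dP_{RxPlus}/dP_{MedCo} = 0.25 > 0: the reaction function is upward-sloping, so the choices are strategic complements.

strategic complements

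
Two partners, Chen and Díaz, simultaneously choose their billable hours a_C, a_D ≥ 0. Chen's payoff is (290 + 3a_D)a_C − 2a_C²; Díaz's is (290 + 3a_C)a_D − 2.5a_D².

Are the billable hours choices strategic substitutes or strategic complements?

strategic complements

Expanding Chen's payoff: 290a_C + 3a_Da_C − 2a_C².
∂π/∂a_C = 290 + 3a_D − 4a_C = 0, so a_C = 72.5 + 0.75a_D.
The best-response slope da_C/da_D = 0.75 > 0: the reaction function is upward-sloping, so the choices are strategic complements.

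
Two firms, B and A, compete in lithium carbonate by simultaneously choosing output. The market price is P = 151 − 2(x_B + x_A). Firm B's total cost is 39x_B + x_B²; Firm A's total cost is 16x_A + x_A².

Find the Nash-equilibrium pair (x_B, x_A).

Firm B's profit: π = x_B(151 − 2(x_B + x_A)) − 39x_B − x_B².
∂π/∂x_B = 112 − 6x_B − 2x_A = 0, so x_B = 56/3 − (1/3)x_A.
By the same steps for A: x_A = 22.5 − (1/3)x_B.
Plugging x_A into B's best response: x_B = 56/3 − (1/3)(22.5 − (1/3)x_B) ⇒ (8/9)x_B = 67/6, so x_B = 12.5625.
Then x_A = 22.5 − (1/3)·12.5625 = 18.3125.

12.5625, 18.3125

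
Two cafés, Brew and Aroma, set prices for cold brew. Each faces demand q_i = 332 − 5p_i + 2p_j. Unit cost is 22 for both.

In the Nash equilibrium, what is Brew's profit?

5527.8125

Brew's profit: π = (p_{Brew} − 22)(332 − 5p_{Brew} + 2p_{Aroma}).
∂π/∂p_{Brew} = 442 − 10p_{Brew} + 2p_{Aroma} = 0 ⇒ p_{Brew} = 44.2 + 0.2p_{Aroma}.
The game is symmetric, so in equilibrium p_{Aroma} = p_{Brew}: the reaction function gives 0.8p_{Brew} = 44.2, hence p_{Brew} = 55.25.
q_{Brew} = 332 − 5·55.25 + 2·55.25 = 166.25.
Profit = (55.25 − 22)·166.25 = 5527.8125.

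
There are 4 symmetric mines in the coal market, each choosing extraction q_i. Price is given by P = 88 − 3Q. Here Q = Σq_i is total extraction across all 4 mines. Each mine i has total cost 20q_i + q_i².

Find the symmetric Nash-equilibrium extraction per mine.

4

A representative mine's profit is π_i = q_i(88 − 3Q) − 20q_i − q_i², with Q = q_i + Σ_{j≠i} q_j.
First-order condition: 68 − 8q_i − 3Σ_{j≠i} q_j = 0.
Imposing symmetry (q_j = q for all j) turns Σ_{j≠i} q_j into 3q, so 68 = 17q and q = 4.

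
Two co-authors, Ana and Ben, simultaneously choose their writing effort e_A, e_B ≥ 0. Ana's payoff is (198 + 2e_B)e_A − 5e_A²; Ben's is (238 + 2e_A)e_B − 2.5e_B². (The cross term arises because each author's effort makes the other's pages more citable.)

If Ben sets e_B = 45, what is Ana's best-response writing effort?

28.8

Expanding Ana's payoff: 198e_A + 2e_Be_A − 5e_A².
∂π/∂e_A = 198 + 2e_B − 10e_A = 0, so e_A = 19.8 + 0.2e_B.
At e_B = 45: e_A = 19.8 + 0.2·45 = 28.8.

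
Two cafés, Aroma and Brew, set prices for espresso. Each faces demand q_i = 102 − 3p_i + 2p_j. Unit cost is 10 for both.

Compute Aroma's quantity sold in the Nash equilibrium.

69

Aroma's profit: π = (p_{Aroma} − 10)(102 − 3p_{Aroma} + 2p_{Brew}).
∂π/∂p_{Aroma} = 132 − 6p_{Aroma} + 2p_{Brew} = 0 ⇒ p_{Aroma} = 22 + (1/3)p_{Brew}.
By symmetry p_{Brew} = p_{Aroma}; substituting into the reaction function, (2/3)p_{Aroma} = 22 and p_{Aroma} = 33.
q_{Aroma} = 102 − 3·33 + 2·33 = 69.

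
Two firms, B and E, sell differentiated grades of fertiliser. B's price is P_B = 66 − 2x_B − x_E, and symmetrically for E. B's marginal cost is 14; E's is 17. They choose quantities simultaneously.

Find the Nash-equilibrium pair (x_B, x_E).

10.6, 9.6

Firm B's profit: π = x_B(66 − 2x_B − x_E) − 14x_B.
∂π/∂x_B = 52 − 4x_B − x_E = 0 ⇒ x_B = 13 − 0.25x_E.
Similarly x_E = 12.25 − 0.25x_B.
Plugging x_E into B's best response: x_B = 13 − 0.25(12.25 − 0.25x_B) ⇒ 0.9375x_B = 9.9375, so x_B = 10.6.
Then x_E = 12.25 − 0.25·10.6 = 9.6.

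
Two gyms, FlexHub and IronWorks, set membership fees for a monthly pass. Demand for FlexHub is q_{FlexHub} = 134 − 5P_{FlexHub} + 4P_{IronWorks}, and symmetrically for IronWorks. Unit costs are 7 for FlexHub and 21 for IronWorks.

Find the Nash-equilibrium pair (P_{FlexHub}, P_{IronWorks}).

FlexHub's profit: π = (P_{FlexHub} − 7)(134 − 5P_{FlexHub} + 4P_{IronWorks}).
∂π/∂P_{FlexHub} = 169 − 10P_{FlexHub} + 4P_{IronWorks} = 0 ⇒ P_{FlexHub} = 16.9 + 0.4P_{IronWorks}.
Similarly P_{IronWorks} = 23.9 + 0.4P_{FlexHub}.
Plugging P_{IronWorks} into FlexHub's best response: P_{FlexHub} = 16.9 + 0.4(23.9 + 0.4P_{FlexHub}) ⇒ 0.84P_{FlexHub} = 26.46, so P_{FlexHub} = 31.5.
Then P_{IronWorks} = 23.9 + 0.4·31.5 = 36.5.

31.5, 36.5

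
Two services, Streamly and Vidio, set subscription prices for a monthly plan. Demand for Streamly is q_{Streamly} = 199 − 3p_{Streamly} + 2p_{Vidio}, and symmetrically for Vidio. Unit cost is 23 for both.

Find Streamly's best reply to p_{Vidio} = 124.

86

Streamly's profit: π = (p_{Streamly} − 23)(199 − 3p_{Streamly} + 2p_{Vidio}).
∂π/∂p_{Streamly} = 268 − 6p_{Streamly} + 2p_{Vidio} = 0 ⇒ p_{Streamly} = 134/3 + (1/3)p_{Vidio}.
At p_{Vidio} = 124: p_{Streamly} = 134/3 + (1/3)·124 = 86.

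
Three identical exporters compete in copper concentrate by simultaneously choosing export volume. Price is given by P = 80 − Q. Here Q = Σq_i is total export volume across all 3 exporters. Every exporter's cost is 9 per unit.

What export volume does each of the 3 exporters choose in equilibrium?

A representative exporter's profit is π_i = q_i(80 − Q) − 9q_i, with Q = q_i + Σ_{j≠i} q_j.
First-order condition: 71 − 2q_i − Σ_{j≠i} q_j = 0.
Imposing symmetry (q_j = q for all j) turns Σ_{j≠i} q_j into 2q, so 71 = 4q and q = 17.75.

17.75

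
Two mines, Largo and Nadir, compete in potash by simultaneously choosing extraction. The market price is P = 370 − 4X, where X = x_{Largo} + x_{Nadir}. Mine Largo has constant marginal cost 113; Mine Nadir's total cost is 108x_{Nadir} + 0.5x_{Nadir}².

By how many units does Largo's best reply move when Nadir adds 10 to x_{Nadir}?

-5

Mine Largo's profit: π = x_{Largo}(370 − 4(x_{Largo} + x_{Nadir})) − 113x_{Largo}.
∂π/∂x_{Largo} = 257 − 8x_{Largo} − 4x_{Nadir} = 0, so x_{Largo} = 32.125 − 0.5x_{Nadir}.
The reaction-function slope is −0.5, so a 10-unit rise in x_{Nadir} moves x_{Largo} by −0.5 × 10 = −5. Largo's best response falls — the actions are strategic substitutes.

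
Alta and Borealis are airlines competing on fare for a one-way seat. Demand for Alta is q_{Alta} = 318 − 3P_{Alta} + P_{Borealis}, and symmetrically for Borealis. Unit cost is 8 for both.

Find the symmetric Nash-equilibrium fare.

Alta's profit: π = (P_{Alta} − 8)(318 − 3P_{Alta} + P_{Borealis}).
∂π/∂P_{Alta} = 342 − 6P_{Alta} + P_{Borealis} = 0 ⇒ P_{Alta} = 57 + (1/6)P_{Borealis}.
By symmetry P_{Borealis} = P_{Alta}; substituting into the reaction function, (5/6)P_{Alta} = 57 and P_{Alta} = 68.4.

68.4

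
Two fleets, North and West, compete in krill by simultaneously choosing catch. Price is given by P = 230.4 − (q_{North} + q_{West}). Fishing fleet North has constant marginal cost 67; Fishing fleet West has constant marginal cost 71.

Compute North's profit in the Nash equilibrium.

Fishing fleet North's profit: π = q_{North}(230.4 − (q_{North} + q_{West})) − 67q_{North}.
∂π/∂q_{North} = 163.4 − 2q_{North} − q_{West} = 0, so q_{North} = 81.7 − 0.5q_{West}.
By the same steps for West: q_{West} = 79.7 − 0.5q_{North}.
Solving the two reaction functions simultaneously: (1 − (−0.5)(−0.5))q_{North} = 81.7 − 0.5·79.7, so 0.75q_{North} = 41.85 and q_{North} = 55.8.
Then q_{West} = 79.7 − 0.5·55.8 = 51.8.
Price P = 230.4 − 107.6 = 122.8.
North's profit: (122.8 − 67)·55.8 = 3113.64.

3113.64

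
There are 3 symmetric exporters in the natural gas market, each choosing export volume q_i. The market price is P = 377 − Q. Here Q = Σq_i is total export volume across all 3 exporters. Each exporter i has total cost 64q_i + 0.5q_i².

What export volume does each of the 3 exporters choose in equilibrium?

62.6

A representative exporter's profit is π_i = q_i(377 − Q) − 64q_i − 0.5q_i², with Q = q_i + Σ_{j≠i} q_j.
First-order condition: 313 − 3q_i − Σ_{j≠i} q_j = 0.
With identical exporters, set every q_j = q: then 313 − 3q − 2q = 0, i.e. q = 313/5 = 62.6.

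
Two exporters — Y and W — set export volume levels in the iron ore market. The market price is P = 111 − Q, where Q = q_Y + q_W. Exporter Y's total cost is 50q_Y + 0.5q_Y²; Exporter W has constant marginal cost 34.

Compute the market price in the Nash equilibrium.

Exporter Y's profit: π = q_Y(111 − (q_Y + q_W)) − 50q_Y − 0.5q_Y².
∂π/∂q_Y = 61 − 3q_Y − q_W = 0, so q_Y = 61/3 − (1/3)q_W.
For W: ∂π/∂q_W = 77 − 2q_W − q_Y = 0 ⇒ q_W = 38.5 − 0.5q_Y.
Substituting the second reaction function into the first: q_Y = 61/3 − (1/3)(38.5 − 0.5q_Y), which gives (5/6)q_Y = 7.5 ⇒ q_Y = 9.
Then q_W = 38.5 − 0.5·9 = 34.
Equilibrium price: P = 111 − 43 = 68.

68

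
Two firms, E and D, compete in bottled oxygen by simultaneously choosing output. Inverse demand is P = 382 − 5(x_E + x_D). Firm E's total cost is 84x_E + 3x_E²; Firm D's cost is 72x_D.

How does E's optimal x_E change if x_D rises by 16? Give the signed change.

-5

Firm E's profit: π = x_E(382 − 5(x_E + x_D)) − 84x_E − 3x_E².
∂π/∂x_E = 298 − 16x_E − 5x_D = 0, so x_E = 18.625 − 0.3125x_D.
The reaction-function slope is −0.3125, so a 16-unit rise in x_D moves x_E by −0.3125 × 16 = −5. E's best response falls — the actions are strategic substitutes.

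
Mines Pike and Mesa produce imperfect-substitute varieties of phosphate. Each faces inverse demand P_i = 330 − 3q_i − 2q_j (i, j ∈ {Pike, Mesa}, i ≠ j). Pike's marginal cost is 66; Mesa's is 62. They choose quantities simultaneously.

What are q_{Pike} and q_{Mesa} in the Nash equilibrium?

Mine Pike's profit: π = q_{Pike}(330 − 3q_{Pike} − 2q_{Mesa}) − 66q_{Pike}.
∂π/∂q_{Pike} = 264 − 6q_{Pike} − 2q_{Mesa} = 0 ⇒ q_{Pike} = 44 − (1/3)q_{Mesa}.
Similarly q_{Mesa} = 134/3 − (1/3)q_{Pike}.
Solving the two reaction functions simultaneously: (1 − (−1/3)(−1/3))q_{Pike} = 44 − (1/3)·(134/3), so (8/9)q_{Pike} = 262/9 and q_{Pike} = 32.75.
Then q_{Mesa} = 134/3 − (1/3)·32.75 = 33.75.

32.75, 33.75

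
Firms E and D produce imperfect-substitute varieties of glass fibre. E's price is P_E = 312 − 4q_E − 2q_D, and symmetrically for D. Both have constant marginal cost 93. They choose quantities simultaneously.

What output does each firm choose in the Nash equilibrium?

21.9

Firm E's profit: π = q_E(312 − 4q_E − 2q_D) − 93q_E.
∂π/∂q_E = 219 − 8q_E − 2q_D = 0 ⇒ q_E = 27.375 − 0.25q_D.
By symmetry q_D = q_E; substituting into the reaction function, 1.25q_E = 27.375 and q_E = 21.9.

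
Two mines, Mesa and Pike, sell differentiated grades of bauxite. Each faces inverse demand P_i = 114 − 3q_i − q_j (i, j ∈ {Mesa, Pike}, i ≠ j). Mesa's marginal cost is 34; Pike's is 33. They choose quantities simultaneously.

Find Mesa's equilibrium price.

Mine Mesa's profit: π = q_{Mesa}(114 − 3q_{Mesa} − q_{Pike}) − 34q_{Mesa}.
∂π/∂q_{Mesa} = 80 − 6q_{Mesa} − q_{Pike} = 0 ⇒ q_{Mesa} = 40/3 − (1/6)q_{Pike}.
Similarly q_{Pike} = 13.5 − (1/6)q_{Mesa}.
Substituting the second reaction function into the first: q_{Mesa} = 40/3 − (1/6)(13.5 − (1/6)q_{Mesa}), which gives (35/36)q_{Mesa} = 133/12 ⇒ q_{Mesa} = 11.4.
Then q_{Pike} = 13.5 − (1/6)·11.4 = 11.6.
P_{Mesa} = 114 − 3·11.4 − 11.6 = 68.2.

68.2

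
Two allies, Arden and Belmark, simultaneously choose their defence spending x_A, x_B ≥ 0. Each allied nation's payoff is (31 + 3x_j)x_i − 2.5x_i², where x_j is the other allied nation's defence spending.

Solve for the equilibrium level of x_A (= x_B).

Arden's payoff is (31 + 3x_B)x_A − 2.5x_A².
∂π/∂x_A = 31 + 3x_B − 5x_A = 0, so x_A = 6.2 + 0.6x_B.
By symmetry x_B = x_A; substituting into the reaction function, 0.4x_A = 6.2 and x_A = 15.5.

15.5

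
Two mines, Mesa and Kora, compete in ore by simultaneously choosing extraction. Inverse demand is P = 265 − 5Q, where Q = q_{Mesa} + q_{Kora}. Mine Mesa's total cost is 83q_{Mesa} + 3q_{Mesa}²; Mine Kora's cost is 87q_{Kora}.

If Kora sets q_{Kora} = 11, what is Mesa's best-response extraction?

Mine Mesa's profit: π = q_{Mesa}(265 − 5(q_{Mesa} + q_{Kora})) − 83q_{Mesa} − 3q_{Mesa}².
∂π/∂q_{Mesa} = 182 − 16q_{Mesa} − 5q_{Kora} = 0, so q_{Mesa} = 11.375 − 0.3125q_{Kora}.
At q_{Kora} = 11: q_{Mesa} = 11.375 − 0.3125·11 = 7.9375.

7.9375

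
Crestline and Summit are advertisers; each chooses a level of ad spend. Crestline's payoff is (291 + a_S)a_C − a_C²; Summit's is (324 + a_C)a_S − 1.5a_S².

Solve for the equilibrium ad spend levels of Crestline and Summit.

239.4, 187.8

Expanding Crestline's payoff: 291a_C + a_Sa_C − a_C².
∂π/∂a_C = 291 + a_S − 2a_C = 0, so a_C = 145.5 + 0.5a_S.
Likewise for Summit: a_S = 108 + (1/3)a_C.
Substituting the second reaction function into the first: a_C = 145.5 + 0.5(108 + (1/3)a_C), which gives (5/6)a_C = 199.5 ⇒ a_C = 239.4.
Then a_S = 108 + (1/3)·239.4 = 187.8.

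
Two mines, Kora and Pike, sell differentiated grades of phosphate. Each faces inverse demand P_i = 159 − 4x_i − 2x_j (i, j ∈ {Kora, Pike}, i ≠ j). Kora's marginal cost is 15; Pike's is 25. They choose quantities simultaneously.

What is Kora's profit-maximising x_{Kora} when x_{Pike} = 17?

13.75

Mine Kora's profit: π = x_{Kora}(159 − 4x_{Kora} − 2x_{Pike}) − 15x_{Kora}.
∂π/∂x_{Kora} = 144 − 8x_{Kora} − 2x_{Pike} = 0 ⇒ x_{Kora} = 18 − 0.25x_{Pike}.
At x_{Pike} = 17: x_{Kora} = 18 − 0.25·17 = 13.75.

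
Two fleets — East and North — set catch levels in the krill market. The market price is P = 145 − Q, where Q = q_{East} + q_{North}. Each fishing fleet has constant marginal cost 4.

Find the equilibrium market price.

51

Fishing fleet East's profit: π = q_{East}(145 − (q_{East} + q_{North})) − 4q_{East}.
∂π/∂q_{East} = 141 − 2q_{East} − q_{North} = 0, so q_{East} = 70.5 − 0.5q_{North}.
Setting q_{East} = q_{North} in the reaction function: q_{East} = 70.5 − 0.5q_{East}, so q_{East} = 70.5 / 1.5 = 47.
Equilibrium price: P = 145 − 94 = 51.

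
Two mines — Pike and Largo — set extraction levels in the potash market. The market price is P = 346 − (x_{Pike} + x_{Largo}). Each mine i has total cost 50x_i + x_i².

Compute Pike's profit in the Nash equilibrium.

Mine Pike's profit: π = x_{Pike}(346 − (x_{Pike} + x_{Largo})) − 50x_{Pike} − x_{Pike}².
∂π/∂x_{Pike} = 296 − 4x_{Pike} − x_{Largo} = 0, so x_{Pike} = 74 − 0.25x_{Largo}.
The game is symmetric, so in equilibrium x_{Largo} = x_{Pike}: the reaction function gives 1.25x_{Pike} = 74, hence x_{Pike} = 59.2.
Price P = 346 − 118.4 = 227.6.
Pike's profit: (227.6 − 50)·59.2 − (59.2)² = 7009.28.

7009.28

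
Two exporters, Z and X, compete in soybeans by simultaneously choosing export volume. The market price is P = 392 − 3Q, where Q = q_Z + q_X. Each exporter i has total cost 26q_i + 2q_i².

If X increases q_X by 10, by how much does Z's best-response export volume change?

Exporter Z's profit: π = q_Z(392 − 3(q_Z + q_X)) − 26q_Z − 2q_Z².
∂π/∂q_Z = 366 − 10q_Z − 3q_X = 0, so q_Z = 36.6 − 0.3q_X.
The reaction-function slope is −0.3, so a 10-unit rise in q_X moves q_Z by −0.3 × 10 = −3. Z's best response falls — the actions are strategic substitutes.

-3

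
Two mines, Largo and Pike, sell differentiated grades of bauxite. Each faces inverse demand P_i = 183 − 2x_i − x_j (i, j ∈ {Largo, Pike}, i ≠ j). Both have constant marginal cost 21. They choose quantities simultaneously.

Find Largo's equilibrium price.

85.8

Mine Largo's profit: π = x_{Largo}(183 − 2x_{Largo} − x_{Pike}) − 21x_{Largo}.
∂π/∂x_{Largo} = 162 − 4x_{Largo} − x_{Pike} = 0 ⇒ x_{Largo} = 40.5 − 0.25x_{Pike}.
The game is symmetric, so in equilibrium x_{Pike} = x_{Largo}: the reaction function gives 1.25x_{Largo} = 40.5, hence x_{Largo} = 32.4.
P_{Largo} = 183 − 2·32.4 − 32.4 = 85.8.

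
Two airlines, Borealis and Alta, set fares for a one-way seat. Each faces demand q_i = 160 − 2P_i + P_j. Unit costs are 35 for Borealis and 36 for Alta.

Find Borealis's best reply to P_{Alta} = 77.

Borealis's profit: π = (P_{Borealis} − 35)(160 − 2P_{Borealis} + P_{Alta}).
∂π/∂P_{Borealis} = 230 − 4P_{Borealis} + P_{Alta} = 0 ⇒ P_{Borealis} = 57.5 + 0.25P_{Alta}.
At P_{Alta} = 77: P_{Borealis} = 57.5 + 0.25·77 = 76.75.

76.75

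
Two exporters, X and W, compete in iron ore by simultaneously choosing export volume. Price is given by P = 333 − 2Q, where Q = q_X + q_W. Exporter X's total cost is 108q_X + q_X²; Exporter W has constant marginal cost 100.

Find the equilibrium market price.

Exporter X's profit: π = q_X(333 − 2(q_X + q_W)) − 108q_X − q_X².
∂π/∂q_X = 225 − 6q_X − 2q_W = 0, so q_X = 37.5 − (1/3)q_W.
For W: ∂π/∂q_W = 233 − 4q_W − 2q_X = 0 ⇒ q_W = 58.25 − 0.5q_X.
Solving the two reaction functions simultaneously: (1 − (−1/3)(−0.5))q_X = 37.5 − (1/3)·58.25, so (5/6)q_X = 217/12 and q_X = 21.7.
Then q_W = 58.25 − 0.5·21.7 = 47.4.
Equilibrium price: P = 333 − 2·69.1 = 194.8.

194.8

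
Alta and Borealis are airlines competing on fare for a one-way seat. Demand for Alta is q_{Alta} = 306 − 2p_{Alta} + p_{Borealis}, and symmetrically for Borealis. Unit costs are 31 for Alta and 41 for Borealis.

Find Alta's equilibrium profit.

Alta's profit: π = (p_{Alta} − 31)(306 − 2p_{Alta} + p_{Borealis}).
∂π/∂p_{Alta} = 368 − 4p_{Alta} + p_{Borealis} = 0 ⇒ p_{Alta} = 92 + 0.25p_{Borealis}.
Similarly p_{Borealis} = 97 + 0.25p_{Alta}.
Solving the two reaction functions simultaneously: (1 − (0.25)(0.25))p_{Alta} = 92 + 0.25·97, so 0.9375p_{Alta} = 116.25 and p_{Alta} = 124.
Then p_{Borealis} = 97 + 0.25·124 = 128.
q_{Alta} = 306 − 2·124 + 128 = 186.
Profit = (124 − 31)·186 = 17298.

17298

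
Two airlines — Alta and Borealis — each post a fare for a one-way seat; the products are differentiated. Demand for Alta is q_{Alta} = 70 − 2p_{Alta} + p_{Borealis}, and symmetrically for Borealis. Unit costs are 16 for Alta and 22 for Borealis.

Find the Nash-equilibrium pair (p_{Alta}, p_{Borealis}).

34.8, 37.2

Alta's profit: π = (p_{Alta} − 16)(70 − 2p_{Alta} + p_{Borealis}).
∂π/∂p_{Alta} = 102 − 4p_{Alta} + p_{Borealis} = 0 ⇒ p_{Alta} = 25.5 + 0.25p_{Borealis}.
Similarly p_{Borealis} = 28.5 + 0.25p_{Alta}.
Plugging p_{Borealis} into Alta's best response: p_{Alta} = 25.5 + 0.25(28.5 + 0.25p_{Alta}) ⇒ 0.9375p_{Alta} = 32.625, so p_{Alta} = 34.8.
Then p_{Borealis} = 28.5 + 0.25·34.8 = 37.2.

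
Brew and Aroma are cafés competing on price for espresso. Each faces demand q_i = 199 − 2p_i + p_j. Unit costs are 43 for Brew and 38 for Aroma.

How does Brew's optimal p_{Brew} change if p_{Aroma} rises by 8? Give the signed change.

2

Brew's profit: π = (p_{Brew} − 43)(199 − 2p_{Brew} + p_{Aroma}).
∂π/∂p_{Brew} = 285 − 4p_{Brew} + p_{Aroma} = 0 ⇒ p_{Brew} = 71.25 + 0.25p_{Aroma}.
The reaction-function slope is 0.25, so an 8-unit rise in p_{Aroma} moves p_{Brew} by 0.25 × 8 = 2. Brew's best response rises — the actions are strategic complements.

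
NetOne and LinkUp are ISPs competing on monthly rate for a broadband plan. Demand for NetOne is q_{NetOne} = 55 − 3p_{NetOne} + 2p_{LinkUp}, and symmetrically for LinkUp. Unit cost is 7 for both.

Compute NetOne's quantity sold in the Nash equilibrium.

36

NetOne's profit: π = (p_{NetOne} − 7)(55 − 3p_{NetOne} + 2p_{LinkUp}).
∂π/∂p_{NetOne} = 76 − 6p_{NetOne} + 2p_{LinkUp} = 0 ⇒ p_{NetOne} = 38/3 + (1/3)p_{LinkUp}.
The game is symmetric, so in equilibrium p_{LinkUp} = p_{NetOne}: the reaction function gives (2/3)p_{NetOne} = 38/3, hence p_{NetOne} = 19.
q_{NetOne} = 55 − 3·19 + 2·19 = 36.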